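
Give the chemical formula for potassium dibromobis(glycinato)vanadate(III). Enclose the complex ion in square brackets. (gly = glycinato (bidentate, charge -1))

Ligands: 2 bromo (Br, -1), 2 glycinato (gly, -1). Ligand charge sum = -4.
With V in oxidation state +3, the complex ion is [V...]^1−.
Charge balance with potassium (+1) requires 1 complex ion per 1 potassium.

K[VBr2(gly)2]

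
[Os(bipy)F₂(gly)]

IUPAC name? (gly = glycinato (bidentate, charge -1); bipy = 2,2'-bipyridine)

(2,2'-bipyridine)difluoro(glycinato)osmium(III)

There is no counter-ion, so the complex is neutral overall.
Ligand charges: 1×glycinato (-1 each), 1×2,2'-bipyridine (neutral), 2×fluoro (-1 each); total -3. So Os + (-3) = 0, giving Os = +3.
Ligands are named alphabetically: bipyridine before fluoro before glycinato.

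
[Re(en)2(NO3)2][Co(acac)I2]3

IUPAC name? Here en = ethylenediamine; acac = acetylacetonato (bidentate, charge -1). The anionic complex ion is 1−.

The complex anion is given as 1−; its ligand charges sum to -3, so Co = +2.
With 3 anions per cation, the cation must be 3×1 = 3+.
Cation: ligand charges sum to -2; for the ion to be 3+, Re = +5.

bis(ethylenediamine)dinitratorhenium(V) (acetylacetonato)diiodocobaltate(II)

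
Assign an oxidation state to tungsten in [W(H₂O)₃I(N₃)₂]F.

+4

1 fluoride outside the brackets (-1 each) → the complex ion is 1+.
Ligand charges: 3×H2O neutral; 1×I = -1; 2×N3 = -2; sum -3.
W + (-3) = 1+ ⇒ W is +4.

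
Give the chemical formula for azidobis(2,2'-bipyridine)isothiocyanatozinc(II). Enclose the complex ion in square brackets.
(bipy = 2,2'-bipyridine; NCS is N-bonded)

Ligands: 1 azido (N3, -1), 2 2,2'-bipyridine (bipy, neutral), 1 isothiocyanato (NCS, -1). Ligand charge sum = -2.
With Zn in oxidation state +2, the complex ion is [Zn...].

[Zn(bipy)2(N3)(NCS)]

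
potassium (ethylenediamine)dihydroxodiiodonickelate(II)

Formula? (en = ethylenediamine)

Ligands: 2 hydroxo (OH, -1), 2 iodo (I, -1), 1 ethylenediamine (en, neutral). Ligand charge sum = -4.
Charge balance with potassium (+1) requires 1 complex ion per 2 potassium.

K2[Ni(en)I2(OH)2]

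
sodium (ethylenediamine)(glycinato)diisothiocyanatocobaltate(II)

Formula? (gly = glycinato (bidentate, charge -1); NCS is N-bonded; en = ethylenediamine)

Na[Co(en)(gly)(NCS)2]

Ligands: 1 glycinato (gly, -1), 2 isothiocyanato (NCS, -1), 1 ethylenediamine (en, neutral). Ligand charge sum = -3.
With Co in oxidation state +2, the complex ion is [Co...]^1−.
Charge balance with sodium (+1) requires 1 complex ion per 1 sodium.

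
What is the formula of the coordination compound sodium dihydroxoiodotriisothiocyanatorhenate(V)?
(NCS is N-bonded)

Na[ReI(NCS)3(OH)2]

Ligands: 1 iodo (I, -1), 3 isothiocyanato (NCS, -1), 2 hydroxo (OH, -1). Ligand charge sum = -6.
With Re in oxidation state +5, the complex ion is [Re...]^1−.
Charge balance with sodium (+1) requires 1 complex ion per 1 sodium.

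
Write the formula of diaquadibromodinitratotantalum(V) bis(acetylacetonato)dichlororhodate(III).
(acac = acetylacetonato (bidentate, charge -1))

[TaBr2(H2O)2(NO3)2][Rh(acac)2Cl2]

Cation [Ta…]: ligand charges -4, Ta(V) ⇒ ion charge 1+.
Anion [Rh…]: ligand charges -4, Rh(III) ⇒ ion charge 1−.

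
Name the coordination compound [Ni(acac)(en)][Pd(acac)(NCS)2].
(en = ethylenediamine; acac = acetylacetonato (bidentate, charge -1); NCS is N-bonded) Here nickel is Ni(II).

(acetylacetonato)(ethylenediamine)nickel(II) (acetylacetonato)diisothiocyanatopalladate(II)

Both ions are complex: the cation is named first with the plain metal name, the anion second with the -ate form; each ion's ligands are alphabetised independently.
Ni is given as +2; the cation's ligand charges sum to -1, so the complex cation is 1+.
A 1:1 salt means the anion carries the equal and opposite charge, 1−.
Anion: ligand charges sum to -3; for the ion to be 1−, Pd = +2.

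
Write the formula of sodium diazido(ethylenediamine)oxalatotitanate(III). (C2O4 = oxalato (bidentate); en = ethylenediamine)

Na[Ti(C2O4)(en)(N3)2]

Ligands: 1 oxalato (C2O4, -2), 1 ethylenediamine (en, neutral), 2 azido (N3, -1). Ligand charge sum = -4.
With Ti in oxidation state +3, the complex ion is [Ti...]^1−.
Charge balance with sodium (+1) requires 1 complex ion per 1 sodium.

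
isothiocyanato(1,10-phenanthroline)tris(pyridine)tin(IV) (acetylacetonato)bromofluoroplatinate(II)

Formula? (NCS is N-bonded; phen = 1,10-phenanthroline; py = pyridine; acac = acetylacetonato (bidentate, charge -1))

Cation [Sn…]: ligand charges -1, Sn(IV) ⇒ ion charge 3+.
Anion [Pt…]: ligand charges -3, Pt(II) ⇒ ion charge 1−.
One 3+ cation requires 3 of the 1− anion.

[Sn(NCS)(phen)(py)3][Pt(acac)BrF]3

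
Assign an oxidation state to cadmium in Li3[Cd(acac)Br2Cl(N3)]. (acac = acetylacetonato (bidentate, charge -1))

+2

3 lithium outside the brackets (+1 each) → the complex ion is 3−.
Ligand charges: 1×N3 = -1; 2×Br = -2; 1×Cl = -1; 1×acac = -1; sum -5.
Cd + (-5) = 3− ⇒ Cd is +2.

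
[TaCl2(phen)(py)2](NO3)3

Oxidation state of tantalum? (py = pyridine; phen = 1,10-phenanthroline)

+5

3 nitrate outside the brackets (-1 each) → the complex ion is 3+.
Ligand charges: 2×py neutral; 2×Cl = -2; 1×phen neutral; sum -2.
Ta + (-2) = 3+ ⇒ Ta is +5.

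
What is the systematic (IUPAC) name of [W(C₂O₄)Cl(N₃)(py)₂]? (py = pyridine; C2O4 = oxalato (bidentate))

azidochlorooxalatobis(pyridine)tungsten(IV)

There is no counter-ion, so the complex is neutral overall.
Ligand charges: 2×pyridine (neutral), 1×chloro (-1 each), 1×oxalato (-2 each), 1×azido (-1 each); total -4. So W + (-4) = 0, giving W = +4.
Ligands are named alphabetically: azido before chloro before oxalato before pyridine.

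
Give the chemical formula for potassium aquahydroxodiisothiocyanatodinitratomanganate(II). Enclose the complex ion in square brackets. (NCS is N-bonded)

K3[Mn(H2O)(NCS)2(NO3)2(OH)]

Ligands: 2 isothiocyanato (NCS, -1), 1 aqua (H2O, neutral), 2 nitrato (NO3, -1), 1 hydroxo (OH, -1). Ligand charge sum = -5.
Charge balance with potassium (+1) requires 1 complex ion per 3 potassium.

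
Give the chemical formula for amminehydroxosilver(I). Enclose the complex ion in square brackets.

Ligands: 1 hydroxo (OH, -1), 1 ammine (NH3, neutral). Ligand charge sum = -1.
With Ag in oxidation state +1, the complex ion is [Ag...].

[Ag(NH3)(OH)]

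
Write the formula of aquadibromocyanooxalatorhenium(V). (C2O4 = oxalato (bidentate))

Ligands: 1 oxalato (C2O4, -2), 2 bromo (Br, -1), 1 cyano (CN, -1), 1 aqua (H2O, neutral). Ligand charge sum = -5.
With Re in oxidation state +5, the complex ion is [Re...].

[ReBr2(C2O4)(CN)(H2O)]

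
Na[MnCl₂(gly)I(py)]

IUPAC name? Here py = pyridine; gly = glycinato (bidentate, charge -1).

sodium dichloro(glycinato)iodo(pyridine)manganate(III)

The 1 sodium counter-ion carries a total charge of +1, so each complex ion is 1−.
Ligand charges: 1×iodo (-1 each), 1×pyridine (neutral), 1×glycinato (-1 each), 2×chloro (-1 each); total -4. So Mn + (-4) = 1−, giving Mn = +3.
Ligands are named alphabetically: chloro before glycinato before iodo before pyridine.
The complex ion is anionic, so manganese takes the -ate form manganate(III).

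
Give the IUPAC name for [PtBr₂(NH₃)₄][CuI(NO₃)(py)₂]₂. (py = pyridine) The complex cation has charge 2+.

tetraamminedibromoplatinum(IV) iodonitratobis(pyridine)cuprate(I)

The complex cation is given as 2+; its ligand charges sum to -2, so Pt = +4.
With 2 anions per cation, each anion must be 2/2 = 1−.
Anion: ligand charges sum to -2; for the ion to be 1−, Cu = +1.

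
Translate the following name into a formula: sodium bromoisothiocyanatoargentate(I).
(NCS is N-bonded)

Na[AgBr(NCS)]

Ligands: 1 bromo (Br, -1), 1 isothiocyanato (NCS, -1). Ligand charge sum = -2.
Charge balance with sodium (+1) requires 1 complex ion per 1 sodium.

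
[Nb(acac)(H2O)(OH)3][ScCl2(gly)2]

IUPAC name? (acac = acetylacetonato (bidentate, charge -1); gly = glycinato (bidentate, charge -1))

(acetylacetonato)aquatrihydroxoniobium(V) dichlorobis(glycinato)scandate(III)

Both ions are complex: the cation is named first with the plain metal name, the anion second with the -ate form; each ion's ligands are alphabetised independently.
Scandium is always +3 in its complexes; the anion's ligand charges sum to -4, so the complex anion is 1−.
A 1:1 salt means the cation carries the equal and opposite charge, 1+.
Cation: ligand charges sum to -4; for the ion to be 1+, Nb = +5.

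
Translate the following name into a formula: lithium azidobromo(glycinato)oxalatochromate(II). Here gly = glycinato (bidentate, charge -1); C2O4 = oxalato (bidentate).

Ligands: 1 azido (N3, -1), 1 bromo (Br, -1), 1 glycinato (gly, -1), 1 oxalato (C2O4, -2). Ligand charge sum = -5.
With Cr in oxidation state +2, the complex ion is [Cr...]^3−.
Charge balance with lithium (+1) requires 1 complex ion per 3 lithium.

Li3[CrBr(C2O4)(gly)(N3)]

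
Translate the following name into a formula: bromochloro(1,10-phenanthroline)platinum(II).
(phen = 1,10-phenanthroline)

[PtBrCl(phen)]

Ligands: 1 chloro (Cl, -1), 1 bromo (Br, -1), 1 1,10-phenanthroline (phen, neutral). Ligand charge sum = -2.
With Pt in oxidation state +2, the complex ion is [Pt...].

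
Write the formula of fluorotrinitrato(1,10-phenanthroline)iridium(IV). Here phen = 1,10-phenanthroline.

Ligands: 3 nitrato (NO3, -1), 1 fluoro (F, -1), 1 1,10-phenanthroline (phen, neutral). Ligand charge sum = -4.
With Ir in oxidation state +4, the complex ion is [Ir...].

[IrF(NO3)3(phen)]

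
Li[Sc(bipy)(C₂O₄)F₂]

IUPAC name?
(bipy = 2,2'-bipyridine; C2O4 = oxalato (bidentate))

The 1 lithium counter-ion carries a total charge of +1, so each complex ion is 1−.
Ligand charges: 2×fluoro (-1 each), 1×2,2'-bipyridine (neutral), 1×oxalato (-2 each); total -4. So Sc + (-4) = 1−, giving Sc = +3.
Ligands are named alphabetically: bipyridine before fluoro before oxalato.
The complex ion is anionic, so scandium takes the -ate form scandate(III).

lithium (2,2'-bipyridine)difluorooxalatoscandate(III)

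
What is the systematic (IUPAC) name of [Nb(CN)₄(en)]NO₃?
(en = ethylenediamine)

The 1 nitrate counter-ion carries a total charge of -1, so each complex ion is 1+.
Ligand charges: 1×ethylenediamine (neutral), 4×cyano (-1 each); total -4. So Nb + (-4) = 1+, giving Nb = +5.
Ligands are named alphabetically: cyano before ethylenediamine.

tetracyano(ethylenediamine)niobium(V) nitrate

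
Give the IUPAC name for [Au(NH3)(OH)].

amminehydroxogold(I)

There is no counter-ion, so the complex is neutral overall.
Ligand charges: 1×ammine (neutral), 1×hydroxo (-1 each); total -1. So Au + (-1) = 0, giving Au = +1.
Ligands are named alphabetically: ammine before hydroxo.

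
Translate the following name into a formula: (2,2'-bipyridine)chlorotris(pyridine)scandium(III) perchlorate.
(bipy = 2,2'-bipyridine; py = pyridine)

Ligands: 1 2,2'-bipyridine (bipy, neutral), 1 chloro (Cl, -1), 3 pyridine (py, neutral). Ligand charge sum = -1.
Charge balance with perchlorate (-1) requires 1 complex ion per 2 perchlorate.

[Sc(bipy)Cl(py)3](ClO4)2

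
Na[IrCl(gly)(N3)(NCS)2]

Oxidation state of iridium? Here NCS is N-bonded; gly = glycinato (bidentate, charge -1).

+4

1 sodium outside the brackets (+1 each) → the complex ion is 1−.
Ligand charges: 1×Cl = -1; 1×N3 = -1; 2×NCS = -2; 1×gly = -1; sum -5.
Ir + (-5) = 1− ⇒ Ir is +4.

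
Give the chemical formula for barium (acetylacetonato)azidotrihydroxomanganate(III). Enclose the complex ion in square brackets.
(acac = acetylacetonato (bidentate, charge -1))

Ba[Mn(acac)(N3)(OH)3]

Ligands: 1 acetylacetonato (acac, -1), 1 azido (N3, -1), 3 hydroxo (OH, -1). Ligand charge sum = -5.
With Mn in oxidation state +3, the complex ion is [Mn...]^2−.
Charge balance with barium (+2) requires 1 complex ion per 1 barium.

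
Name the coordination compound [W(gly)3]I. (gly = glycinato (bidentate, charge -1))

tris(glycinato)tungsten(IV) iodide

The 1 iodide counter-ion carries a total charge of -1, so each complex ion is 1+.
Ligand charges: 3×glycinato (-1 each); total -3. So W + (-3) = 1+, giving W = +4.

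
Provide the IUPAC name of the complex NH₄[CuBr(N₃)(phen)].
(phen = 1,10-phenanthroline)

ammonium azidobromo(1,10-phenanthroline)cuprate(I)

The 1 ammonium counter-ion carries a total charge of +1, so each complex ion is 1−.
Ligand charges: 1×1,10-phenanthroline (neutral), 1×bromo (-1 each), 1×azido (-1 each); total -2. So Cu + (-2) = 1−, giving Cu = +1.
Ligands are named alphabetically: azido before bromo before phenanthroline.
The complex ion is anionic, so copper takes the -ate form cuprate(I).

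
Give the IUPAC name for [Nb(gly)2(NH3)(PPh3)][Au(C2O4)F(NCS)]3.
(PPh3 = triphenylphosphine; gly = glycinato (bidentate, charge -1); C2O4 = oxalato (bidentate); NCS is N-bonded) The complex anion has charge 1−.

Both ions are complex: the cation is named first with the plain metal name, the anion second with the -ate form; each ion's ligands are alphabetised independently.
The complex anion is given as 1−; its ligand charges sum to -4, so Au = +3.
With 3 anions per cation, the cation must be 3×1 = 3+.
Cation: ligand charges sum to -2; for the ion to be 3+, Nb = +5.

amminebis(glycinato)(triphenylphosphine)niobium(V) fluoroisothiocyanatooxalatoaurate(III)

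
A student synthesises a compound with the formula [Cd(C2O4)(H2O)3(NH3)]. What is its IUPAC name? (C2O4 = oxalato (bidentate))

amminetriaquaoxalatocadmium(II)

There is no counter-ion, so the complex is neutral overall.
Ligand charges: 1×oxalato (-2 each), 3×aqua (neutral), 1×ammine (neutral); total -2. So Cd + (-2) = 0, giving Cd = +2.
Ligands are named alphabetically: ammine before aqua before oxalato.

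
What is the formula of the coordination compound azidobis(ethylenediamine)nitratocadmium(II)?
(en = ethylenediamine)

Ligands: 1 nitrato (NO3, -1), 2 ethylenediamine (en, neutral), 1 azido (N3, -1). Ligand charge sum = -2.
With Cd in oxidation state +2, the complex ion is [Cd...].

[Cd(en)2(N3)(NO3)]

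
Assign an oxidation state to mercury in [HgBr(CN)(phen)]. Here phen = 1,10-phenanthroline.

+2

No counter-ion: the bracketed complex is neutral.
Ligand charges: 1×phen neutral; 1×CN = -1; 1×Br = -1; sum -2.
Hg + (-2) = 0 ⇒ Hg is +2.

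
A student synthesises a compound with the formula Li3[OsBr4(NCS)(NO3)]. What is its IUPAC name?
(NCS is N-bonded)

lithium tetrabromoisothiocyanatonitratoosmate(III)

The 3 lithium counter-ions carry a total charge of +3, so each complex ion is 3−.
Ligand charges: 1×nitrato (-1 each), 1×isothiocyanato (-1 each), 4×bromo (-1 each); total -6. So Os + (-6) = 3−, giving Os = +3.
Ligands are named alphabetically: bromo before isothiocyanato before nitrato.
The complex ion is anionic, so osmium takes the -ate form osmate(III).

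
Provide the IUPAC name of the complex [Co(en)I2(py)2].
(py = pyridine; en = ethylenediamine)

(ethylenediamine)diiodobis(pyridine)cobalt(II)

There is no counter-ion, so the complex is neutral overall.
Ligand charges: 2×pyridine (neutral), 1×ethylenediamine (neutral), 2×iodo (-1 each); total -2. So Co + (-2) = 0, giving Co = +2.
Ligands are named alphabetically: ethylenediamine before iodo before pyridine.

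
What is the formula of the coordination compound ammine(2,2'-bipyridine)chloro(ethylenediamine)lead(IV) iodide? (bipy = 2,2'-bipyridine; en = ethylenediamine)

[Pb(bipy)Cl(en)(NH3)]I3

Ligands: 1 2,2'-bipyridine (bipy, neutral), 1 ammine (NH3, neutral), 1 ethylenediamine (en, neutral), 1 chloro (Cl, -1). Ligand charge sum = -1.
With Pb in oxidation state +4, the complex ion is [Pb...]^3+.
Charge balance with iodide (-1) requires 1 complex ion per 3 iodide.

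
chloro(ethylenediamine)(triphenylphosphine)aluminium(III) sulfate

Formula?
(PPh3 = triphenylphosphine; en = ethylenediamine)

[AlCl(en)(PPh3)]SO4

Ligands: 1 triphenylphosphine (PPh3, neutral), 1 ethylenediamine (en, neutral), 1 chloro (Cl, -1). Ligand charge sum = -1.
With Al in oxidation state +3, the complex ion is [Al...]^2+.
Charge balance with sulfate (-2) requires 1 complex ion per 1 sulfate.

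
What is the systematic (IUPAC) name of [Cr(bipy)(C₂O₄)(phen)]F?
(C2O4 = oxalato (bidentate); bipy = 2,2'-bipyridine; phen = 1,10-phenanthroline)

The 1 fluoride counter-ion carries a total charge of -1, so each complex ion is 1+.
Ligand charges: 1×oxalato (-2 each), 1×2,2'-bipyridine (neutral), 1×1,10-phenanthroline (neutral); total -2. So Cr + (-2) = 1+, giving Cr = +3.
Ligands are named alphabetically: bipyridine before oxalato before phenanthroline.

(2,2'-bipyridine)oxalato(1,10-phenanthroline)chromium(III) fluoride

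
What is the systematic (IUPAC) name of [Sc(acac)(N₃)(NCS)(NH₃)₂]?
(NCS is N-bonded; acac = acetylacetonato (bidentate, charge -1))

(acetylacetonato)diammineazidoisothiocyanatoscandium(III)

There is no counter-ion, so the complex is neutral overall.
Ligand charges: 1×azido (-1 each), 1×isothiocyanato (-1 each), 2×ammine (neutral), 1×acetylacetonato (-1 each); total -3. So Sc + (-3) = 0, giving Sc = +3.
Ligands are named alphabetically: acetylacetonato before ammine before azido before isothiocyanato.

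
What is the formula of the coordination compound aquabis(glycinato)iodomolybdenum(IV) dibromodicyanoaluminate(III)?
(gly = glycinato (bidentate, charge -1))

[Mo(gly)2(H2O)I][AlBr2(CN)2]

Cation [Mo…]: ligand charges -3, Mo(IV) ⇒ ion charge 1+.
Anion [Al…]: ligand charges -4, Al(III) ⇒ ion charge 1−.
One 1+ cation balances one 1− anion.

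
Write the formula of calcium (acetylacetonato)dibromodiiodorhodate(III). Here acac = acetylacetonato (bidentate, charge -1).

Ca[Rh(acac)Br2I2]

Ligands: 1 acetylacetonato (acac, -1), 2 iodo (I, -1), 2 bromo (Br, -1). Ligand charge sum = -5.
Charge balance with calcium (+2) requires 1 complex ion per 1 calcium.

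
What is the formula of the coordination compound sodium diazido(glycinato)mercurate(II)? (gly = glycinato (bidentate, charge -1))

Ligands: 2 azido (N3, -1), 1 glycinato (gly, -1). Ligand charge sum = -3.
With Hg in oxidation state +2, the complex ion is [Hg...]^1−.
Charge balance with sodium (+1) requires 1 complex ion per 1 sodium.

Na[Hg(gly)(N3)2]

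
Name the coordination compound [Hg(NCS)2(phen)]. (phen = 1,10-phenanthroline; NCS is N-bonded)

diisothiocyanato(1,10-phenanthroline)mercury(II)

There is no counter-ion, so the complex is neutral overall.
Ligand charges: 1×1,10-phenanthroline (neutral), 2×isothiocyanato (-1 each); total -2. So Hg + (-2) = 0, giving Hg = +2.
Ligands are named alphabetically: isothiocyanato before phenanthroline.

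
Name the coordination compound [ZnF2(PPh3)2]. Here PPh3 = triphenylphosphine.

difluorobis(triphenylphosphine)zinc(II)

There is no counter-ion, so the complex is neutral overall.
Ligand charges: 2×triphenylphosphine (neutral), 2×fluoro (-1 each); total -2. So Zn + (-2) = 0, giving Zn = +2.
Ligands are named alphabetically: fluoro before triphenylphosphine.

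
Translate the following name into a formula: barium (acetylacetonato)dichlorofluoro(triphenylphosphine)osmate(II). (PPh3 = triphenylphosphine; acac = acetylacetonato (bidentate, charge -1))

Ligands: 2 chloro (Cl, -1), 1 triphenylphosphine (PPh3, neutral), 1 fluoro (F, -1), 1 acetylacetonato (acac, -1). Ligand charge sum = -4.
Charge balance with barium (+2) requires 1 complex ion per 1 barium.

Ba[Os(acac)Cl2F(PPh3)]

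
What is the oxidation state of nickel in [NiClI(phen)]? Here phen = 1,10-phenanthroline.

No counter-ion: the bracketed complex is neutral.
Ligand charges: 1×phen neutral; 1×Cl = -1; 1×I = -1; sum -2.
Ni + (-2) = 0 ⇒ Ni is +2.

+2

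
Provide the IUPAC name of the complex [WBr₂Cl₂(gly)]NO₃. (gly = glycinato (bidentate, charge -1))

dibromodichloro(glycinato)tungsten(VI) nitrate

The 1 nitrate counter-ion carries a total charge of -1, so each complex ion is 1+.
Ligand charges: 2×chloro (-1 each), 2×bromo (-1 each), 1×glycinato (-1 each); total -5. So W + (-5) = 1+, giving W = +6.
Ligands are named alphabetically: bromo before chloro before glycinato.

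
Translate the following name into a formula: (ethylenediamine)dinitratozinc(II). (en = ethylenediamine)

[Zn(en)(NO3)2]

Ligands: 2 nitrato (NO3, -1), 1 ethylenediamine (en, neutral). Ligand charge sum = -2.
With Zn in oxidation state +2, the complex ion is [Zn...].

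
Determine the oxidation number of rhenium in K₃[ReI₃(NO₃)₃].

+3

3 potassium outside the brackets (+1 each) → the complex ion is 3−.
Ligand charges: 3×I = -3; 3×NO3 = -3; sum -6.
Re + (-6) = 3− ⇒ Re is +3.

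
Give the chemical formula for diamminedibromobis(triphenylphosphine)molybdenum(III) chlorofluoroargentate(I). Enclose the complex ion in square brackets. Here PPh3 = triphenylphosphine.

[MoBr2(NH3)2(PPh3)2][AgClF]

Cation [Mo…]: ligand charges -2, Mo(III) ⇒ ion charge 1+.
Anion [Ag…]: ligand charges -2, Ag(I) ⇒ ion charge 1−.
One 1+ cation balances one 1− anion.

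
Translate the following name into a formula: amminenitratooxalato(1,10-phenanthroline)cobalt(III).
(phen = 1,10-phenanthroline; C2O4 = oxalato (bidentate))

[Co(C2O4)(NH3)(NO3)(phen)]

Ligands: 1 nitrato (NO3, -1), 1 ammine (NH3, neutral), 1 1,10-phenanthroline (phen, neutral), 1 oxalato (C2O4, -2). Ligand charge sum = -3.
With Co in oxidation state +3, the complex ion is [Co...].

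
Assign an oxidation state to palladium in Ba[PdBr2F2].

1 barium outside the brackets (+2 each) → the complex ion is 2−.
Ligand charges: 2×F = -2; 2×Br = -2; sum -4.
Pd + (-4) = 2− ⇒ Pd is +2.

+2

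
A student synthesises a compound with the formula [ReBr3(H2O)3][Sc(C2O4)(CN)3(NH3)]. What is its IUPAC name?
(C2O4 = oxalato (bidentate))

triaquatribromorhenium(V) amminetricyanooxalatoscandate(III)

Both ions are complex: the cation is named first with the plain metal name, the anion second with the -ate form; each ion's ligands are alphabetised independently.
Scandium is always +3 in its complexes; the anion's ligand charges sum to -5, so the complex anion is 2−.
A 1:1 salt means the cation carries the equal and opposite charge, 2+.
Cation: ligand charges sum to -3; for the ion to be 2+, Re = +5.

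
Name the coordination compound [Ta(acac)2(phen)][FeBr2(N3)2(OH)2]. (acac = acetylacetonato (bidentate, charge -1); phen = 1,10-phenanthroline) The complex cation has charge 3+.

bis(acetylacetonato)(1,10-phenanthroline)tantalum(V) diazidodibromodihydroxoferrate(III)

The complex cation is given as 3+; its ligand charges sum to -2, so Ta = +5.
A 1:1 salt means the anion carries the equal and opposite charge, 3−.
Anion: ligand charges sum to -6; for the ion to be 3−, Fe = +3.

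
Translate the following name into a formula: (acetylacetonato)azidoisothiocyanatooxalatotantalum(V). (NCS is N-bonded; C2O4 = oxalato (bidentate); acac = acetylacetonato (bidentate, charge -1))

[Ta(acac)(C2O4)(N3)(NCS)]

Ligands: 1 isothiocyanato (NCS, -1), 1 oxalato (C2O4, -2), 1 acetylacetonato (acac, -1), 1 azido (N3, -1). Ligand charge sum = -5.
With Ta in oxidation state +5, the complex ion is [Ta...].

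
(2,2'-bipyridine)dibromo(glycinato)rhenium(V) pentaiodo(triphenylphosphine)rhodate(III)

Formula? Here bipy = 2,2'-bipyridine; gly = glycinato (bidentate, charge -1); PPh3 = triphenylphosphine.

Cation [Re…]: ligand charges -3, Re(V) ⇒ ion charge 2+.
Anion [Rh…]: ligand charges -5, Rh(III) ⇒ ion charge 2−.
One 2+ cation balances one 2− anion.

[Re(bipy)Br2(gly)][RhI5(PPh3)]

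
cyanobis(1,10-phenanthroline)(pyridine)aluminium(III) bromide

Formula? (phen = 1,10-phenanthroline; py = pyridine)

Ligands: 1 cyano (CN, -1), 2 1,10-phenanthroline (phen, neutral), 1 pyridine (py, neutral). Ligand charge sum = -1.
With Al in oxidation state +3, the complex ion is [Al...]^2+.
Charge balance with bromide (-1) requires 1 complex ion per 2 bromide.

[Al(CN)(phen)2(py)]Br2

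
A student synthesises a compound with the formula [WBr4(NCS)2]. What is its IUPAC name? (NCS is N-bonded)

tetrabromodiisothiocyanatotungsten(VI)

There is no counter-ion, so the complex is neutral overall.
Ligand charges: 2×isothiocyanato (-1 each), 4×bromo (-1 each); total -6. So W + (-6) = 0, giving W = +6.
Ligands are named alphabetically: bromo before isothiocyanato.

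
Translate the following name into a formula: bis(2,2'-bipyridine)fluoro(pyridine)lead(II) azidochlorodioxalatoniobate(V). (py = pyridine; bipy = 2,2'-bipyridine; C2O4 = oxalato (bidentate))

Cation [Pb…]: ligand charges -1, Pb(II) ⇒ ion charge 1+.
Anion [Nb…]: ligand charges -6, Nb(V) ⇒ ion charge 1−.
One 1+ cation balances one 1− anion.

[Pb(bipy)2F(py)][Nb(C2O4)2Cl(N3)]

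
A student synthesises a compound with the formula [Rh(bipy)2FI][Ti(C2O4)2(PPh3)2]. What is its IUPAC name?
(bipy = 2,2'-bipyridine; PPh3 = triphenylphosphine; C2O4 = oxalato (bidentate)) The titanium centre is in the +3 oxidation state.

Both ions are complex: the cation is named first with the plain metal name, the anion second with the -ate form; each ion's ligands are alphabetised independently.
Ti is given as +3; the anion's ligand charges sum to -4, so the complex anion is 1−.
A 1:1 salt means the cation carries the equal and opposite charge, 1+.
Cation: ligand charges sum to -2; for the ion to be 1+, Rh = +3.

bis(2,2'-bipyridine)fluoroiodorhodium(III) dioxalatobis(triphenylphosphine)titanate(III)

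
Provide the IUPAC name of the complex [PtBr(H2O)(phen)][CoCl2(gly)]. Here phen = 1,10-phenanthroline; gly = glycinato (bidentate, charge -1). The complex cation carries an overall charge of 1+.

The complex cation is given as 1+; its ligand charges sum to -1, so Pt = +2.
A 1:1 salt means the anion carries the equal and opposite charge, 1−.
Anion: ligand charges sum to -3; for the ion to be 1−, Co = +2.

aquabromo(1,10-phenanthroline)platinum(II) dichloro(glycinato)cobaltate(II)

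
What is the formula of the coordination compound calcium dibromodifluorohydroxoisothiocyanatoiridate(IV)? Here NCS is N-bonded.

Ligands: 2 bromo (Br, -1), 1 isothiocyanato (NCS, -1), 2 fluoro (F, -1), 1 hydroxo (OH, -1). Ligand charge sum = -6.
With Ir in oxidation state +4, the complex ion is [Ir...]^2−.
Charge balance with calcium (+2) requires 1 complex ion per 1 calcium.

Ca[IrBr2F2(NCS)(OH)]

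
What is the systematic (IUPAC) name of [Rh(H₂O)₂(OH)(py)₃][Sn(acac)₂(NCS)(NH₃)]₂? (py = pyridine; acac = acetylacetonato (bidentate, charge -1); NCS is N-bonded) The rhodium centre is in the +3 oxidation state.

diaquahydroxotris(pyridine)rhodium(III) bis(acetylacetonato)ammineisothiocyanatostannate(II)

Both ions are complex: the cation is named first with the plain metal name, the anion second with the -ate form; each ion's ligands are alphabetised independently.
Rh is given as +3; the cation's ligand charges sum to -1, so the complex cation is 2+.
With 2 anions per cation, each anion must be 2/2 = 1−.
Anion: ligand charges sum to -3; for the ion to be 1−, Sn = +2.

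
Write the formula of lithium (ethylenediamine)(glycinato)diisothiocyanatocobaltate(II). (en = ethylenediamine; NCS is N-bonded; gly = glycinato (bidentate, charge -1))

Ligands: 1 ethylenediamine (en, neutral), 2 isothiocyanato (NCS, -1), 1 glycinato (gly, -1). Ligand charge sum = -3.
With Co in oxidation state +2, the complex ion is [Co...]^1−.
Charge balance with lithium (+1) requires 1 complex ion per 1 lithium.

Li[Co(en)(gly)(NCS)2]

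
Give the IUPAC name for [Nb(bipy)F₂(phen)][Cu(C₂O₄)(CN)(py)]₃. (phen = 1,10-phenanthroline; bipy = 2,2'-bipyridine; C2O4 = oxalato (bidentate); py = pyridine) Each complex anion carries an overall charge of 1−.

Both ions are complex: the cation is named first with the plain metal name, the anion second with the -ate form; each ion's ligands are alphabetised independently.
The complex anion is given as 1−; its ligand charges sum to -3, so Cu = +2.
With 3 anions per cation, the cation must be 3×1 = 3+.
Cation: ligand charges sum to -2; for the ion to be 3+, Nb = +5.

(2,2'-bipyridine)difluoro(1,10-phenanthroline)niobium(V) cyanooxalato(pyridine)cuprate(II)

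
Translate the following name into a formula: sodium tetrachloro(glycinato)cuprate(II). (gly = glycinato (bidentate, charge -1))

Na3[CuCl4(gly)]

Ligands: 1 glycinato (gly, -1), 4 chloro (Cl, -1). Ligand charge sum = -5.
With Cu in oxidation state +2, the complex ion is [Cu...]^3−.
Charge balance with sodium (+1) requires 1 complex ion per 3 sodium.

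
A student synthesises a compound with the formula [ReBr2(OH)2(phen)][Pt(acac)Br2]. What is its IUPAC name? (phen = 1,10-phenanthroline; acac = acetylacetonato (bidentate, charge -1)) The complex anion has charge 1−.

The complex anion is given as 1−; its ligand charges sum to -3, so Pt = +2.
A 1:1 salt means the cation carries the equal and opposite charge, 1+.
Cation: ligand charges sum to -4; for the ion to be 1+, Re = +5.

dibromodihydroxo(1,10-phenanthroline)rhenium(V) (acetylacetonato)dibromoplatinate(II)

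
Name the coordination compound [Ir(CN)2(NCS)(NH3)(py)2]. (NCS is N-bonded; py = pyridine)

There is no counter-ion, so the complex is neutral overall.
Ligand charges: 1×isothiocyanato (-1 each), 1×ammine (neutral), 2×pyridine (neutral), 2×cyano (-1 each); total -3. So Ir + (-3) = 0, giving Ir = +3.
Ligands are named alphabetically: ammine before cyano before isothiocyanato before pyridine.

amminedicyanoisothiocyanatobis(pyridine)iridium(III)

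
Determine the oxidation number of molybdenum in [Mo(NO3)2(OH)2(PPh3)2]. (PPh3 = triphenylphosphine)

+4

No counter-ion: the bracketed complex is neutral.
Ligand charges: 2×OH = -2; 2×PPh3 neutral; 2×NO3 = -2; sum -4.
Mo + (-4) = 0 ⇒ Mo is +4.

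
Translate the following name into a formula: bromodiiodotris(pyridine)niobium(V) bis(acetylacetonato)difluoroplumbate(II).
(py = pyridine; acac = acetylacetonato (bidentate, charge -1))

[NbBrI2(py)3][Pb(acac)2F2]

Cation [Nb…]: ligand charges -3, Nb(V) ⇒ ion charge 2+.
Anion [Pb…]: ligand charges -4, Pb(II) ⇒ ion charge 2−.
One 2+ cation balances one 2− anion.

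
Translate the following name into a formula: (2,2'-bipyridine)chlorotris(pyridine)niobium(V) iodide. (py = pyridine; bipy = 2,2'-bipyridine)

[Nb(bipy)Cl(py)3]I4

Ligands: 3 pyridine (py, neutral), 1 2,2'-bipyridine (bipy, neutral), 1 chloro (Cl, -1). Ligand charge sum = -1.
With Nb in oxidation state +5, the complex ion is [Nb...]^4+.
Charge balance with iodide (-1) requires 1 complex ion per 4 iodide.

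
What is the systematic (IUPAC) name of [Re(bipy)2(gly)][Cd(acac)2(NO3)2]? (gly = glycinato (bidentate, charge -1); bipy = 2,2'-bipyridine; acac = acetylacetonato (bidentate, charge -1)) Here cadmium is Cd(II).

Both ions are complex: the cation is named first with the plain metal name, the anion second with the -ate form; each ion's ligands are alphabetised independently.
Cd is given as +2; the anion's ligand charges sum to -4, so the complex anion is 2−.
A 1:1 salt means the cation carries the equal and opposite charge, 2+.
Cation: ligand charges sum to -1; for the ion to be 2+, Re = +3.

bis(2,2'-bipyridine)(glycinato)rhenium(III) bis(acetylacetonato)dinitratocadmate(II)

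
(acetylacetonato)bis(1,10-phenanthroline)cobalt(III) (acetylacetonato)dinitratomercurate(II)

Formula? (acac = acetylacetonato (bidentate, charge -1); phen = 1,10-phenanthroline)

Cation [Co…]: ligand charges -1, Co(III) ⇒ ion charge 2+.
Anion [Hg…]: ligand charges -3, Hg(II) ⇒ ion charge 1−.
One 2+ cation requires 2 of the 1− anion.

[Co(acac)(phen)2][Hg(acac)(NO3)2]2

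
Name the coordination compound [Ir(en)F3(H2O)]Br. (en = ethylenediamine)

The 1 bromide counter-ion carries a total charge of -1, so each complex ion is 1+.
Ligand charges: 3×fluoro (-1 each), 1×ethylenediamine (neutral), 1×aqua (neutral); total -3. So Ir + (-3) = 1+, giving Ir = +4.
Ligands are named alphabetically: aqua before ethylenediamine before fluoro.

aqua(ethylenediamine)trifluoroiridium(IV) bromide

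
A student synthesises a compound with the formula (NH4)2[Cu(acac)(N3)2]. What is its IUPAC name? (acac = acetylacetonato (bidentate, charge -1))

ammonium (acetylacetonato)diazidocuprate(I)

The 2 ammonium counter-ions carry a total charge of +2, so each complex ion is 2−.
Ligand charges: 2×azido (-1 each), 1×acetylacetonato (-1 each); total -3. So Cu + (-3) = 2−, giving Cu = +1.
The complex ion is anionic, so copper takes the -ate form cuprate(I).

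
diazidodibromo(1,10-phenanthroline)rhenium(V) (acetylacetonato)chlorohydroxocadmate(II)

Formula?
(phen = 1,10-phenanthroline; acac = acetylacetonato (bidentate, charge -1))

Cation [Re…]: ligand charges -4, Re(V) ⇒ ion charge 1+.
Anion [Cd…]: ligand charges -3, Cd(II) ⇒ ion charge 1−.
One 1+ cation balances one 1− anion.

[ReBr2(N3)2(phen)][Cd(acac)Cl(OH)]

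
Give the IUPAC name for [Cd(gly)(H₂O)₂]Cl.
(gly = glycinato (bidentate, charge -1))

The 1 chloride counter-ion carries a total charge of -1, so each complex ion is 1+.
Ligand charges: 2×aqua (neutral), 1×glycinato (-1 each); total -1. So Cd + (-1) = 1+, giving Cd = +2.
Ligands are named alphabetically: aqua before glycinato.

diaqua(glycinato)cadmium(II) chloride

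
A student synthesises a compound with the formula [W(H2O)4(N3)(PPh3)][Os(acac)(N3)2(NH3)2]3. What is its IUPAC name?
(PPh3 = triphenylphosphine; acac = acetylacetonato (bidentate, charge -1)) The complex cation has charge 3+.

tetraaquaazido(triphenylphosphine)tungsten(IV) (acetylacetonato)diamminediazidoosmate(II)

Both ions are complex: the cation is named first with the plain metal name, the anion second with the -ate form; each ion's ligands are alphabetised independently.
The complex cation is given as 3+; its ligand charges sum to -1, so W = +4.
With 3 anions per cation, each anion must be 3/3 = 1−.
Anion: ligand charges sum to -3; for the ion to be 1−, Os = +2.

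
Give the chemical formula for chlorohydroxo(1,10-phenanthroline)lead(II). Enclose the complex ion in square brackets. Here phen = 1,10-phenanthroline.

Ligands: 1 chloro (Cl, -1), 1 1,10-phenanthroline (phen, neutral), 1 hydroxo (OH, -1). Ligand charge sum = -2.
With Pb in oxidation state +2, the complex ion is [Pb...].

[PbCl(OH)(phen)]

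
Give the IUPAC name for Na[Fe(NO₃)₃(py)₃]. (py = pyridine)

The 1 sodium counter-ion carries a total charge of +1, so each complex ion is 1−.
Ligand charges: 3×nitrato (-1 each), 3×pyridine (neutral); total -3. So Fe + (-3) = 1−, giving Fe = +2.
Ligands are named alphabetically: nitrato before pyridine.
The complex ion is anionic, so iron takes the -ate form ferrate(II).

sodium trinitratotris(pyridine)ferrate(II)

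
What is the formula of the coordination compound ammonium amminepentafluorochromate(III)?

(NH4)2[CrF5(NH3)]

Ligands: 1 ammine (NH3, neutral), 5 fluoro (F, -1). Ligand charge sum = -5.
With Cr in oxidation state +3, the complex ion is [Cr...]^2−.
Charge balance with ammonium (+1) requires 1 complex ion per 2 ammonium.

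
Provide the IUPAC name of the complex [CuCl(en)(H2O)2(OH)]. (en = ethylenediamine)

diaquachloro(ethylenediamine)hydroxocopper(II)

There is no counter-ion, so the complex is neutral overall.
Ligand charges: 1×hydroxo (-1 each), 2×aqua (neutral), 1×chloro (-1 each), 1×ethylenediamine (neutral); total -2. So Cu + (-2) = 0, giving Cu = +2.
Ligands are named alphabetically: aqua before chloro before ethylenediamine before hydroxo.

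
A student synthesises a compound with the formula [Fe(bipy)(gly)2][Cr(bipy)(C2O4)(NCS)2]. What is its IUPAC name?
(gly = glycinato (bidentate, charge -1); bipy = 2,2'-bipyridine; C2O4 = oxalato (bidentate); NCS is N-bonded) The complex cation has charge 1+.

Both ions are complex: the cation is named first with the plain metal name, the anion second with the -ate form; each ion's ligands are alphabetised independently.
The complex cation is given as 1+; its ligand charges sum to -2, so Fe = +3.
A 1:1 salt means the anion carries the equal and opposite charge, 1−.
Anion: ligand charges sum to -4; for the ion to be 1−, Cr = +3.

(2,2'-bipyridine)bis(glycinato)iron(III) (2,2'-bipyridine)diisothiocyanatooxalatochromate(III)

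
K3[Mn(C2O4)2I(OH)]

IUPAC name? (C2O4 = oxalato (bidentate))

The 3 potassium counter-ions carry a total charge of +3, so each complex ion is 3−.
Ligand charges: 1×hydroxo (-1 each), 1×iodo (-1 each), 2×oxalato (-2 each); total -6. So Mn + (-6) = 3−, giving Mn = +3.
Ligands are named alphabetically: hydroxo before iodo before oxalato.
The complex ion is anionic, so manganese takes the -ate form manganate(III).

potassium hydroxoiododioxalatomanganate(III)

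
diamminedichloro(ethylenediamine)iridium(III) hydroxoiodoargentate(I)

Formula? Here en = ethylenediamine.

Cation [Ir…]: ligand charges -2, Ir(III) ⇒ ion charge 1+.
Anion [Ag…]: ligand charges -2, Ag(I) ⇒ ion charge 1−.

[IrCl2(en)(NH3)2][AgI(OH)]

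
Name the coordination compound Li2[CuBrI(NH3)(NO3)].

lithium amminebromoiodonitratocuprate(I)

The 2 lithium counter-ions carry a total charge of +2, so each complex ion is 2−.
Ligand charges: 1×iodo (-1 each), 1×ammine (neutral), 1×nitrato (-1 each), 1×bromo (-1 each); total -3. So Cu + (-3) = 2−, giving Cu = +1.
The complex ion is anionic, so copper takes the -ate form cuprate(I).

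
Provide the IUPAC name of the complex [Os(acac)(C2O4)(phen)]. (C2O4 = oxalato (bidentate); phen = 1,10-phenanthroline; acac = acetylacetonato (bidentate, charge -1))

There is no counter-ion, so the complex is neutral overall.
Ligand charges: 1×oxalato (-2 each), 1×1,10-phenanthroline (neutral), 1×acetylacetonato (-1 each); total -3. So Os + (-3) = 0, giving Os = +3.
Ligands are named alphabetically: acetylacetonato before oxalato before phenanthroline.

(acetylacetonato)oxalato(1,10-phenanthroline)osmium(III)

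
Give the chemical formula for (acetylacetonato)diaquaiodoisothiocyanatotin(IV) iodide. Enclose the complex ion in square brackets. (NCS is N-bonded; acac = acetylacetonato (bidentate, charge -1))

[Sn(acac)(H2O)2I(NCS)]I

Ligands: 1 isothiocyanato (NCS, -1), 1 iodo (I, -1), 1 acetylacetonato (acac, -1), 2 aqua (H2O, neutral). Ligand charge sum = -3.
With Sn in oxidation state +4, the complex ion is [Sn...]^1+.
Charge balance with iodide (-1) requires 1 complex ion per 1 iodide.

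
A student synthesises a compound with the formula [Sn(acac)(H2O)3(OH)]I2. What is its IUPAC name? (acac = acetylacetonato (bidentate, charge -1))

(acetylacetonato)triaquahydroxotin(IV) iodide

The 2 iodide counter-ions carry a total charge of -2, so each complex ion is 2+.
Ligand charges: 1×hydroxo (-1 each), 1×acetylacetonato (-1 each), 3×aqua (neutral); total -2. So Sn + (-2) = 2+, giving Sn = +4.
Ligands are named alphabetically: acetylacetonato before aqua before hydroxo.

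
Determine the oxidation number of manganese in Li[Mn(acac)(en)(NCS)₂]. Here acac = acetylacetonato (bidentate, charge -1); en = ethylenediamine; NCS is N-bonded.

1 lithium outside the brackets (+1 each) → the complex ion is 1−.
Ligand charges: 1×acac = -1; 1×en neutral; 2×NCS = -2; sum -3.
Mn + (-3) = 1− ⇒ Mn is +2.

+2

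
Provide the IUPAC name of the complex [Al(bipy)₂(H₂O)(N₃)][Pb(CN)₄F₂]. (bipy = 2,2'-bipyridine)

Aluminium is always +3 in its complexes; the cation's ligand charges sum to -1, so the complex cation is 2+.
A 1:1 salt means the anion carries the equal and opposite charge, 2−.
Anion: ligand charges sum to -6; for the ion to be 2−, Pb = +4.

aquaazidobis(2,2'-bipyridine)aluminium(III) tetracyanodifluoroplumbate(IV)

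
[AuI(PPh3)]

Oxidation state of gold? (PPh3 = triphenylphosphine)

+1

No counter-ion: the bracketed complex is neutral.
Ligand charges: 1×PPh3 neutral; 1×I = -1; sum -1.
Au + (-1) = 0 ⇒ Au is +1.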